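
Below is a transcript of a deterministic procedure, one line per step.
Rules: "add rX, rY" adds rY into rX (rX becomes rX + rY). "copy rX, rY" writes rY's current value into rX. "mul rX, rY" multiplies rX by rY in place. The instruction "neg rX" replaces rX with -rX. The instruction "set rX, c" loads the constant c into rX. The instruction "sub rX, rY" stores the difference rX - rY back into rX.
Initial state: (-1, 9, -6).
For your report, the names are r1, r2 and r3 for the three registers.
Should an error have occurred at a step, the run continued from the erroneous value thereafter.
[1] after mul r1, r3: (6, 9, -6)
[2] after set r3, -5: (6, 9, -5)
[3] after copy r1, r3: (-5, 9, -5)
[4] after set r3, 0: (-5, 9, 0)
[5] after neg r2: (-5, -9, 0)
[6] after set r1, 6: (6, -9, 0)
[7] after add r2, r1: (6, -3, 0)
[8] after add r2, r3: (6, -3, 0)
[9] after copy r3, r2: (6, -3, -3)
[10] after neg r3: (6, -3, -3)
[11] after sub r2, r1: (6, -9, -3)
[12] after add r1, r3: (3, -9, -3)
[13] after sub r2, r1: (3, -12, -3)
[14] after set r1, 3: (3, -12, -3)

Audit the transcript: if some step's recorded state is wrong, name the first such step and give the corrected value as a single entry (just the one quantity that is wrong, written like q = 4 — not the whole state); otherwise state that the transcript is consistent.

step 10, r3 = 3

step 1: r1 = -1 * -6 = 6 -> matches
step 2: r3 = -5 -> same as recorded
step 3: r1 = -5 -> matches
step 4: r3 = 0 -> checks out
step 5: r2 = -(9) = -9 -> matches
step 6: r1 = 6 -> no discrepancy
step 7: r2 = -9 + 6 = -3 -> confirmed correct
step 8: r2 = -3 + 0 = -3 -> consistent with the transcript
step 9: r3 = -3 -> confirmed correct
step 10: r3 = -(-3) = 3 -> the transcript has a different value
Step 10 is the first one off; corrected, r3 = 3.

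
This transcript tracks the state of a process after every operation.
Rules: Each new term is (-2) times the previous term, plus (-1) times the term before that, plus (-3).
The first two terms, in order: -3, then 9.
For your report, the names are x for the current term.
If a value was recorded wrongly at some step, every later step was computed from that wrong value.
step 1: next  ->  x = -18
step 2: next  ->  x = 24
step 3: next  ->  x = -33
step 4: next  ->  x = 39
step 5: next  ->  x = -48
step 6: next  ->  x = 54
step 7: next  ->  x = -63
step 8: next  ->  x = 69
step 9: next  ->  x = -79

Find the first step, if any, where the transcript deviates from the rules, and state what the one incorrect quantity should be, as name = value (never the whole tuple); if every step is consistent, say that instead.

step 9, x = -78

step 1: x = -2*(9) + (-1)*(-3) + (-3) = -18 -> checks out
step 2: x = -2*(-18) + (-1)*(9) + (-3) = 24 -> consistent with the transcript
step 3: x = -2*(24) + (-1)*(-18) + (-3) = -33 -> verified
step 4: x = -2*(-33) + (-1)*(24) + (-3) = 39 -> confirmed correct
step 5: x = -2*(39) + (-1)*(-33) + (-3) = -48 -> same as recorded
step 6: x = -2*(-48) + (-1)*(39) + (-3) = 54 -> no discrepancy
step 7: x = -2*(54) + (-1)*(-48) + (-3) = -63 -> agrees with the transcript
step 8: x = -2*(-63) + (-1)*(54) + (-3) = 69 -> confirmed correct
step 9: x = -2*(69) + (-1)*(-63) + (-3) = -78 -> a discrepancy with the transcript
Conclusion: step 9 carries the first error; the entry should be x = -78.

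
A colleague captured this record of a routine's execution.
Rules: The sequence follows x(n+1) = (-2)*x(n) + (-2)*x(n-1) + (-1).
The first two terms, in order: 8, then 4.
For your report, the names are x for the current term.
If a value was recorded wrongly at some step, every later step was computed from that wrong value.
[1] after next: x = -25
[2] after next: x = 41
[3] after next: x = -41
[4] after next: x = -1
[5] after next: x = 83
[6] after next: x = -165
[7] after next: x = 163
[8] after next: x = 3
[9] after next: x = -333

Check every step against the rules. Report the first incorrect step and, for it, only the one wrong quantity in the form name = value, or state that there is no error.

step 3, x = -33

Recomputing the run from the initial state:
step 1: x = -25
step 2: x = 41
step 3: x = -33
step 4: x = -17
step 5: x = 99
step 6: x = -165
step 7: x = 131
step 8: x = 67
step 9: x = -397
The first disagreement with the record is at step 3, where the value should be x = -33.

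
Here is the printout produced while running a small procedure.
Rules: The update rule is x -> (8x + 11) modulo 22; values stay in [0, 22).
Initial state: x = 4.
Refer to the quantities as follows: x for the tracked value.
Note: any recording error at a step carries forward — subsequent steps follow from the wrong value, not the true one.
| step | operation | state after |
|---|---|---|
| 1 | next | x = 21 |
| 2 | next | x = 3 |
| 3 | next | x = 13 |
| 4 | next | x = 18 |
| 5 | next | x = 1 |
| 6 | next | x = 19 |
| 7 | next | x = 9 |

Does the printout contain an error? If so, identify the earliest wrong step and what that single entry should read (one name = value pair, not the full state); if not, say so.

step 4, x = 5

Recomputing the run from the initial state:
step 1: x = 21
step 2: x = 3
step 3: x = 13
step 4: x = 5
step 5: x = 7
step 6: x = 1
step 7: x = 19
The first disagreement with the printout is at step 4, where the value should be x = 5.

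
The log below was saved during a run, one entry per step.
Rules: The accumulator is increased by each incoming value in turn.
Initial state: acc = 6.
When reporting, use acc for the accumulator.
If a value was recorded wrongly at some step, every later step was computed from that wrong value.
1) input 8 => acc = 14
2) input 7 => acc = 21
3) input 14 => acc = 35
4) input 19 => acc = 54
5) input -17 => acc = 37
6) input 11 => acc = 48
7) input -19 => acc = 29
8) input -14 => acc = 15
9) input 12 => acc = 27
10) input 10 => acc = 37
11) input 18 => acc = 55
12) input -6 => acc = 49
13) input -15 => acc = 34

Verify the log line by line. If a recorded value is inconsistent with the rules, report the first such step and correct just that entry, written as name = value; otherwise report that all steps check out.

no error

Step 1: acc = 6 + 8 = 14 — consistent with the log.
Step 2: acc = 14 + 7 = 21 — exactly as logged.
Step 3: acc = 21 + 14 = 35 — no discrepancy.
Step 4: acc = 35 + 19 = 54 — no discrepancy.
Step 5: acc = 54 + -17 = 37 — no discrepancy.
Step 6: acc = 37 + 11 = 48 — checks out.
Step 7: acc = 48 + -19 = 29 — matches.
Step 8: acc = 29 + -14 = 15 — no discrepancy.
Step 9: acc = 15 + 12 = 27 — matches.
Step 10: acc = 27 + 10 = 37 — confirmed correct.
Step 11: acc = 37 + 18 = 55 — verified.
Step 12: acc = 55 + -6 = 49 — no discrepancy.
Step 13: acc = 49 + -15 = 34 — no discrepancy.
Every step is consistent.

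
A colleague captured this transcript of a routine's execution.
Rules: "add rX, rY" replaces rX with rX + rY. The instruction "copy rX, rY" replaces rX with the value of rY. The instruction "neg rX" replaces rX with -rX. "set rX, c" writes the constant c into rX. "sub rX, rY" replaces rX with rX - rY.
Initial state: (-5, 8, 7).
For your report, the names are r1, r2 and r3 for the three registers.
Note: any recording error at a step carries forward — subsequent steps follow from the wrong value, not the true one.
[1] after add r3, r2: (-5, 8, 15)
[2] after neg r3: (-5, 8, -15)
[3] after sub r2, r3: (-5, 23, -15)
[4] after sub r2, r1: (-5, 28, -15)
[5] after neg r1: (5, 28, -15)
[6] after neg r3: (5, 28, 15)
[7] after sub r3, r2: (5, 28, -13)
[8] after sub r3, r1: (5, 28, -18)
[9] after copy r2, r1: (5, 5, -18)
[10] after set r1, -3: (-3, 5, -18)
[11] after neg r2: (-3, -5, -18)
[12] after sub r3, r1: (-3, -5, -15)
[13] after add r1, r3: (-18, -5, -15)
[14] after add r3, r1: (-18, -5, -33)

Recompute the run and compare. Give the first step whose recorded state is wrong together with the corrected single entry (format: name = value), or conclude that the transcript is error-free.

no error

1. r3 = 7 + 8 = 15 (agrees with the transcript)
2. r3 = -(15) = -15 (no discrepancy)
3. r2 = 8 - -15 = 23 (same as recorded)
4. r2 = 23 - -5 = 28 (checks out)
5. r1 = -(-5) = 5 (exactly as logged)
6. r3 = -(-15) = 15 (checks out)
7. r3 = 15 - 28 = -13 (same as recorded)
8. r3 = -13 - 5 = -18 (no discrepancy)
9. r2 = 5 (exactly as logged)
10. r1 = -3 (consistent with the transcript)
11. r2 = -(5) = -5 (agrees with the transcript)
12. r3 = -18 - -3 = -15 (matches)
13. r1 = -3 + -15 = -18 (matches)
14. r3 = -15 + -18 = -33 (checks out)
No step deviates from the rules.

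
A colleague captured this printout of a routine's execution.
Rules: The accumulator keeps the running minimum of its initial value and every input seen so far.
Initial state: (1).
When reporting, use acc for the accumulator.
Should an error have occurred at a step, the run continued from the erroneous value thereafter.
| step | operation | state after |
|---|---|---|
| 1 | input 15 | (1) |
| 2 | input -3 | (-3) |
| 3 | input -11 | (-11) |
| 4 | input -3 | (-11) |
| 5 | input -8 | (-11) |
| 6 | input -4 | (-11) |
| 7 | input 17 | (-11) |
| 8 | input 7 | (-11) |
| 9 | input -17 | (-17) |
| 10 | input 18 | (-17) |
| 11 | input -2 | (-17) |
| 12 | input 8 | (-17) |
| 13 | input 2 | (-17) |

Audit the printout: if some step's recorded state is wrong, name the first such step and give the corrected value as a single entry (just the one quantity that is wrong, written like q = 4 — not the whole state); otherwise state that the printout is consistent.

no error

Recomputing the run from the initial state:
step 1: acc = 1
step 2: acc = -3
step 3: acc = -11
step 4: acc = -11
step 5: acc = -11
step 6: acc = -11
step 7: acc = -11
step 8: acc = -11
step 9: acc = -17
step 10: acc = -17
step 11: acc = -17
step 12: acc = -17
step 13: acc = -17
This matches the printout at every step.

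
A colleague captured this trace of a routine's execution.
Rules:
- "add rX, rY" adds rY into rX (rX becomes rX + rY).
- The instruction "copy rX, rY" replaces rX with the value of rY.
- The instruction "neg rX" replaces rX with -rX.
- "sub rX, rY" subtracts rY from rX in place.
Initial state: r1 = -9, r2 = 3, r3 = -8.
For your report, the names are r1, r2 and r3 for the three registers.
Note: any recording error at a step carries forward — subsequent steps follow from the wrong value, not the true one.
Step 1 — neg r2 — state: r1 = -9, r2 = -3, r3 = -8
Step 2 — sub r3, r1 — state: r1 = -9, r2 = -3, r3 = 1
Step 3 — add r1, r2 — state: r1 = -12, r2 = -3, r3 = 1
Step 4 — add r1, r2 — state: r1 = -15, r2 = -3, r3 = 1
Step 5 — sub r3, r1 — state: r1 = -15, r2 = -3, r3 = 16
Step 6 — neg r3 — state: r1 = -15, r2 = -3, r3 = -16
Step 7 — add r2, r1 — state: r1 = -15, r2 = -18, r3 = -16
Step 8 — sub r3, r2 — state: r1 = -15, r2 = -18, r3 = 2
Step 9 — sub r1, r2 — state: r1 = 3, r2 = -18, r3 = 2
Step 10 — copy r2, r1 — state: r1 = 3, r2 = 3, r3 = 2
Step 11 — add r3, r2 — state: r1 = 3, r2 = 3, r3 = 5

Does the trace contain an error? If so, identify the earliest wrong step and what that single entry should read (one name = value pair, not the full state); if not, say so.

no error

Step 1: r2 = -(3) = -3 — consistent with the trace.
Step 2: r3 = -8 - -9 = 1 — verified.
Step 3: r1 = -9 + -3 = -12 — verified.
Step 4: r1 = -12 + -3 = -15 — matches.
Step 5: r3 = 1 - -15 = 16 — confirmed correct.
Step 6: r3 = -(16) = -16 — same as recorded.
Step 7: r2 = -3 + -15 = -18 — no discrepancy.
Step 8: r3 = -16 - -18 = 2 — matches.
Step 9: r1 = -15 - -18 = 3 — matches.
Step 10: r2 = 3 — matches.
Step 11: r3 = 2 + 3 = 5 — no discrepancy.
The whole run recomputes cleanly — no discrepancies.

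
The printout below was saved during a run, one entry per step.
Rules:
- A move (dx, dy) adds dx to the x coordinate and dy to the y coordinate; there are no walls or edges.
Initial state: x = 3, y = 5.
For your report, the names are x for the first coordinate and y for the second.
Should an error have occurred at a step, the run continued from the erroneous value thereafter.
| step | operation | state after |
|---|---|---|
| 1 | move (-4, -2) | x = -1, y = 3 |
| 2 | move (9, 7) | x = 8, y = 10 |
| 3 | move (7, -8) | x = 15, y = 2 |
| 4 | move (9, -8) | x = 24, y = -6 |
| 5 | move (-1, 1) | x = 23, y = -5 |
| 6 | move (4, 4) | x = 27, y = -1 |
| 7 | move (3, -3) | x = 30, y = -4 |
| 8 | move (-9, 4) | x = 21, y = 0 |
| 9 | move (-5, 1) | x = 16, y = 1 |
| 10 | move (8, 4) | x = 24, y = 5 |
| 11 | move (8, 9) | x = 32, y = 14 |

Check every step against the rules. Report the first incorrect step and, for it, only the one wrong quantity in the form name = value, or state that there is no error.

Step 1: x = 3 + (-4) = -1, y = 5 + (-2) = 3 — no discrepancy.
Step 2: x = -1 + (9) = 8, y = 3 + (7) = 10 — consistent with the printout.
Step 3: x = 8 + (7) = 15, y = 10 + (-8) = 2 — verified.
Step 4: x = 15 + (9) = 24, y = 2 + (-8) = -6 — exactly as logged.
Step 5: x = 24 + (-1) = 23, y = -6 + (1) = -5 — checks out.
Step 6: x = 23 + (4) = 27, y = -5 + (4) = -1 — consistent with the printout.
Step 7: x = 27 + (3) = 30, y = -1 + (-3) = -4 — same as recorded.
Step 8: x = 30 + (-9) = 21, y = -4 + (4) = 0 — verified.
Step 9: x = 21 + (-5) = 16, y = 0 + (1) = 1 — confirmed correct.
Step 10: x = 16 + (8) = 24, y = 1 + (4) = 5 — no discrepancy.
Step 11: x = 24 + (8) = 32, y = 5 + (9) = 14 — consistent with the printout.
All steps check out; nothing to correct.

no error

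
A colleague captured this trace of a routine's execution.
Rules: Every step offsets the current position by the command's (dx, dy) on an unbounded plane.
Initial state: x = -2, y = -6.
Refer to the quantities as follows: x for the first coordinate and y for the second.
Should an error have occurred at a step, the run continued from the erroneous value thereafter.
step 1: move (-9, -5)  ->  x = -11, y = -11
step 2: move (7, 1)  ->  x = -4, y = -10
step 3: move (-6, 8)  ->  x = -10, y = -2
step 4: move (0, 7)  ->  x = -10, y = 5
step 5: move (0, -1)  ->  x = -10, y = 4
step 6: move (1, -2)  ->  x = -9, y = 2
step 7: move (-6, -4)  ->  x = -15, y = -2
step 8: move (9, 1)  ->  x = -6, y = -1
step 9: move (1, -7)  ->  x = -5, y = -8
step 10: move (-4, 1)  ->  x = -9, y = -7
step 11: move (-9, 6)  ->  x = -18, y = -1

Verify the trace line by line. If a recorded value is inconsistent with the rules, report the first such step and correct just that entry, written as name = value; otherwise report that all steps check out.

no error

Recomputing the run from the initial state:
step 1: x = -11, y = -11
step 2: x = -4, y = -10
step 3: x = -10, y = -2
step 4: x = -10, y = 5
step 5: x = -10, y = 4
step 6: x = -9, y = 2
step 7: x = -15, y = -2
step 8: x = -6, y = -1
step 9: x = -5, y = -8
step 10: x = -9, y = -7
step 11: x = -18, y = -1
This matches the trace at every step.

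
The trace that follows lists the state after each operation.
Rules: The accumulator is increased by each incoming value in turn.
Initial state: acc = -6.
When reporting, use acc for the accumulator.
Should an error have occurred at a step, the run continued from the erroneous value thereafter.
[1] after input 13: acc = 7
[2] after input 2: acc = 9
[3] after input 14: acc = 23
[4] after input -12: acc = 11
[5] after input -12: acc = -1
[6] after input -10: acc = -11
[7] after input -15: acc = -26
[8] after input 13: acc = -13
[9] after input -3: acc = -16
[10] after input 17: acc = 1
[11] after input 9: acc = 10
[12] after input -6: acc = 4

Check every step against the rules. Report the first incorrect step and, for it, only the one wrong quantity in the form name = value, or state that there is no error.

step 1: acc = -6 + 13 = 7 -> confirmed correct
step 2: acc = 7 + 2 = 9 -> in agreement
step 3: acc = 9 + 14 = 23 -> verified
step 4: acc = 23 + -12 = 11 -> verified
step 5: acc = 11 + -12 = -1 -> agrees with the trace
step 6: acc = -1 + -10 = -11 -> checks out
step 7: acc = -11 + -15 = -26 -> confirmed correct
step 8: acc = -26 + 13 = -13 -> matches
step 9: acc = -13 + -3 = -16 -> no discrepancy
step 10: acc = -16 + 17 = 1 -> matches
step 11: acc = 1 + 9 = 10 -> agrees with the trace
step 12: acc = 10 + -6 = 4 -> consistent with the trace
All steps check out; nothing to correct.

no error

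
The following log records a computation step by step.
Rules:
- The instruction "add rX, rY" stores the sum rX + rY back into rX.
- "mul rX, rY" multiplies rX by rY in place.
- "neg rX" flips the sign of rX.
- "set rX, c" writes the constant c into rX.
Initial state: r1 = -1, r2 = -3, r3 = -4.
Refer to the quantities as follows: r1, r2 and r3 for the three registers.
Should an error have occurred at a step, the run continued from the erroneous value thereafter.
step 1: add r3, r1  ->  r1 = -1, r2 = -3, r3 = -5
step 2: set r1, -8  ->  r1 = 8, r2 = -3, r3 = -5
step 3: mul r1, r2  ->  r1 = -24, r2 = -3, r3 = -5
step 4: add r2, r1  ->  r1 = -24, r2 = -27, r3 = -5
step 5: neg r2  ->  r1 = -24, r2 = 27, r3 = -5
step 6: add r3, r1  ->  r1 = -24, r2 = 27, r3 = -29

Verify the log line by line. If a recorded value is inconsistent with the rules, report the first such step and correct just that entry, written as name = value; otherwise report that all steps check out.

step 1: r3 = -4 + -1 = -5 -> no discrepancy
step 2: r1 = -8 -> a discrepancy with the log
That makes step 2 the first incorrect line — r1 = -8 is what it should show.

step 2, r1 = -8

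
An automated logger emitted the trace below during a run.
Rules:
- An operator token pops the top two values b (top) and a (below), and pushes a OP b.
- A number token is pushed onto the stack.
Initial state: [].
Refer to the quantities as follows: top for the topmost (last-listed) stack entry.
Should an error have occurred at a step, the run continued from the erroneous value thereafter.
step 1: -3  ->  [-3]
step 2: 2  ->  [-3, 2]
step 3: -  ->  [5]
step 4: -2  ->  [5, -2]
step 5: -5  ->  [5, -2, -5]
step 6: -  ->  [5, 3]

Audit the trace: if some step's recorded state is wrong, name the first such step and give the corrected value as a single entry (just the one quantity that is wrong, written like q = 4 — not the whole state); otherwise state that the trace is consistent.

Recomputing the run from the initial state:
step 1: [-3]
step 2: [-3, 2]
step 3: [-5]
step 4: [-5, -2]
step 5: [-5, -2, -5]
step 6: [-5, 3]
The first disagreement with the trace is at step 3, where the value should be top = -5.

step 3, top = -5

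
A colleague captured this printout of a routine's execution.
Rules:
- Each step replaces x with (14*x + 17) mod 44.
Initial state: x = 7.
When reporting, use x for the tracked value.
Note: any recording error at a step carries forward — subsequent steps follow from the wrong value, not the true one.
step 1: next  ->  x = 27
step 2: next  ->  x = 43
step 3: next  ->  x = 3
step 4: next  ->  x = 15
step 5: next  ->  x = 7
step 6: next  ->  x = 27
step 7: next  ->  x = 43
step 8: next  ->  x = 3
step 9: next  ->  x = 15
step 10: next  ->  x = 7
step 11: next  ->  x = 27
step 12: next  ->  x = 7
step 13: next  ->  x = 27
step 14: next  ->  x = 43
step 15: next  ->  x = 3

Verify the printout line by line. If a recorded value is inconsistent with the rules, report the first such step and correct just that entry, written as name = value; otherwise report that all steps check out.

step 12, x = 43

step 1: x = (14*7 + 17) mod 44 = 27 -> consistent with the printout
step 2: x = (14*27 + 17) mod 44 = 43 -> checks out
step 3: x = (14*43 + 17) mod 44 = 3 -> confirmed correct
step 4: x = (14*3 + 17) mod 44 = 15 -> confirmed correct
step 5: x = (14*15 + 17) mod 44 = 7 -> matches
step 6: x = (14*7 + 17) mod 44 = 27 -> confirmed correct
step 7: x = (14*27 + 17) mod 44 = 43 -> matches
step 8: x = (14*43 + 17) mod 44 = 3 -> consistent with the printout
step 9: x = (14*3 + 17) mod 44 = 15 -> consistent with the printout
step 10: x = (14*15 + 17) mod 44 = 7 -> exactly as logged
step 11: x = (14*7 + 17) mod 44 = 27 -> checks out
step 12: x = (14*27 + 17) mod 44 = 43 -> first mismatch against the printout
First incorrect step: 12; the correct value is x = 43.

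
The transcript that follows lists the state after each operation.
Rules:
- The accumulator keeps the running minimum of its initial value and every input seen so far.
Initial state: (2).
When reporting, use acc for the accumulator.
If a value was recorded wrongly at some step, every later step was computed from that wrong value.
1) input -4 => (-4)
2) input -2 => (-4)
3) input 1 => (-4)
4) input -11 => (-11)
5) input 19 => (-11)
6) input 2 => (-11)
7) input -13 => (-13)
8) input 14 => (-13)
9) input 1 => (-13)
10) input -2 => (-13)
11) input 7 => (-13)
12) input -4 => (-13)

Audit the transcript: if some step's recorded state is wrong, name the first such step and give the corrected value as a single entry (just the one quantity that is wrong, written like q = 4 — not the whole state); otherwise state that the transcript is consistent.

Recomputing the run from the initial state:
step 1: acc = -4
step 2: acc = -4
step 3: acc = -4
step 4: acc = -11
step 5: acc = -11
step 6: acc = -11
step 7: acc = -13
step 8: acc = -13
step 9: acc = -13
step 10: acc = -13
step 11: acc = -13
step 12: acc = -13
This matches the transcript at every step.

no error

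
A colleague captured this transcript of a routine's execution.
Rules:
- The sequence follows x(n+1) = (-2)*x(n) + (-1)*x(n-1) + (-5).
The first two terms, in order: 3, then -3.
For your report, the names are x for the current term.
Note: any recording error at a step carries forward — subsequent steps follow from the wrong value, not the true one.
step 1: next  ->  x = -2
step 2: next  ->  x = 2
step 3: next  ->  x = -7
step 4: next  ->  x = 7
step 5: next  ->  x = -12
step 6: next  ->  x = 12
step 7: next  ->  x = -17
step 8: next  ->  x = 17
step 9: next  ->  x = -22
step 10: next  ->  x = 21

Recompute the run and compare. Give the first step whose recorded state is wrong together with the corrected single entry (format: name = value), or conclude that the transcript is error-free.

step 10, x = 22

Step 1: x = -2*(-3) + (-1)*(3) + (-5) = -2 — no discrepancy.
Step 2: x = -2*(-2) + (-1)*(-3) + (-5) = 2 — checks out.
Step 3: x = -2*(2) + (-1)*(-2) + (-5) = -7 — matches.
Step 4: x = -2*(-7) + (-1)*(2) + (-5) = 7 — no discrepancy.
Step 5: x = -2*(7) + (-1)*(-7) + (-5) = -12 — confirmed correct.
Step 6: x = -2*(-12) + (-1)*(7) + (-5) = 12 — checks out.
Step 7: x = -2*(12) + (-1)*(-12) + (-5) = -17 — matches.
Step 8: x = -2*(-17) + (-1)*(12) + (-5) = 17 — exactly as logged.
Step 9: x = -2*(17) + (-1)*(-17) + (-5) = -22 — agrees with the transcript.
Step 10: x = -2*(-22) + (-1)*(17) + (-5) = 22 — the transcript disagrees here.
The earliest wrong entry is at step 10: it should read x = 22.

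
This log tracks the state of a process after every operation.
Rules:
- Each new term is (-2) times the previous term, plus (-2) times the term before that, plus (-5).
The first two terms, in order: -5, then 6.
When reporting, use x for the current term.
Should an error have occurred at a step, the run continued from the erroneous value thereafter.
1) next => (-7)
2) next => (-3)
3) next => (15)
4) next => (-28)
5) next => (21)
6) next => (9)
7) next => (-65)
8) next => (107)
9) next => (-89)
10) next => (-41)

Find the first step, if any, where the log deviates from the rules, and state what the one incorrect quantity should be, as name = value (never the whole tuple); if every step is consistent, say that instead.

step 4, x = -29

Step 1: x = -2*(6) + (-2)*(-5) + (-5) = -7 — same as recorded.
Step 2: x = -2*(-7) + (-2)*(6) + (-5) = -3 — exactly as logged.
Step 3: x = -2*(-3) + (-2)*(-7) + (-5) = 15 — no discrepancy.
Step 4: x = -2*(15) + (-2)*(-3) + (-5) = -29 — a discrepancy with the log.
That makes step 4 the first incorrect line — x = -29 is what it should show.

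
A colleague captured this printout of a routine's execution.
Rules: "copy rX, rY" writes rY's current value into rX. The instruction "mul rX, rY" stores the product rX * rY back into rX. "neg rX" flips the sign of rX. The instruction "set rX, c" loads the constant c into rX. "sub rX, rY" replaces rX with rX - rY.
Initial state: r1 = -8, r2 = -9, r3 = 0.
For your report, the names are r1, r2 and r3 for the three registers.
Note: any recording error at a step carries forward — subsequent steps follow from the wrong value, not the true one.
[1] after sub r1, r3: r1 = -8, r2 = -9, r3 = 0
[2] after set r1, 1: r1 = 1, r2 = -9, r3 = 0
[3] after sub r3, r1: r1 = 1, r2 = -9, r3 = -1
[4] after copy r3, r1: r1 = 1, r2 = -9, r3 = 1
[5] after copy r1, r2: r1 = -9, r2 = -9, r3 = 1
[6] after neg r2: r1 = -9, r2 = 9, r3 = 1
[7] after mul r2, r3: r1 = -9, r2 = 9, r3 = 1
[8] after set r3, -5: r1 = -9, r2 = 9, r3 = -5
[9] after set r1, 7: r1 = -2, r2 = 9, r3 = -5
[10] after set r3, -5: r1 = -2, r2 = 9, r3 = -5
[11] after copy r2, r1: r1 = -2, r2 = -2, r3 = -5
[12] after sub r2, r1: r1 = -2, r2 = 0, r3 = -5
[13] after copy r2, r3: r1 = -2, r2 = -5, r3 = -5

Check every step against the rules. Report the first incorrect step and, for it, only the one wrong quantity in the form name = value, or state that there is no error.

Step 1: r1 = -8 - 0 = -8 — no discrepancy.
Step 2: r1 = 1 — matches.
Step 3: r3 = 0 - 1 = -1 — no discrepancy.
Step 4: r3 = 1 — consistent with the printout.
Step 5: r1 = -9 — consistent with the printout.
Step 6: r2 = -(-9) = 9 — agrees with the printout.
Step 7: r2 = 9 * 1 = 9 — exactly as logged.
Step 8: r3 = -5 — in agreement.
Step 9: r1 = 7 — a discrepancy with the printout.
First deviation found at step 9; the corrected entry is r1 = 7.

step 9, r1 = 7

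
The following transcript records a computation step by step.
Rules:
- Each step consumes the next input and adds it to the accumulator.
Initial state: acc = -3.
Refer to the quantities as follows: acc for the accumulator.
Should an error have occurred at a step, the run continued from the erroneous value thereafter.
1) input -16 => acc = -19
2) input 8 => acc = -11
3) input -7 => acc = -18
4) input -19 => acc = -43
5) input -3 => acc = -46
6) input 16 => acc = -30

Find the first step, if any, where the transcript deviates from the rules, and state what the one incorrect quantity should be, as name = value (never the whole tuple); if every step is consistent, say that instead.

step 4, acc = -37

Step 1: acc = -3 + -16 = -19 — agrees with the transcript.
Step 2: acc = -19 + 8 = -11 — matches.
Step 3: acc = -11 + -7 = -18 — checks out.
Step 4: acc = -18 + -19 = -37 — the entry is off here.
So the first discrepancy is step 4, where the right value is acc = -37.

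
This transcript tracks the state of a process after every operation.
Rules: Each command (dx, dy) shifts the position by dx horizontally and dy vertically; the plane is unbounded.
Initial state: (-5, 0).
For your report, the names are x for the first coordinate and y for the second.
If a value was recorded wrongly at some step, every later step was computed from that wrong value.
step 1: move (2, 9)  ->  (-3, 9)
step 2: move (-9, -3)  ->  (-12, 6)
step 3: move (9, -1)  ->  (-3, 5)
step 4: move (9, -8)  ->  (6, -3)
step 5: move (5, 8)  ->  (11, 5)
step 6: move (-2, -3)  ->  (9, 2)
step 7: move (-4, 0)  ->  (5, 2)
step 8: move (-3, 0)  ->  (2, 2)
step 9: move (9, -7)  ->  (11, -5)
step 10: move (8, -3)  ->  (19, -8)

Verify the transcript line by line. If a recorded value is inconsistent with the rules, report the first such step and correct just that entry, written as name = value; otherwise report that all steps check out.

Step 1: x = -5 + (2) = -3, y = 0 + (9) = 9 — confirmed correct.
Step 2: x = -3 + (-9) = -12, y = 9 + (-3) = 6 — agrees with the transcript.
Step 3: x = -12 + (9) = -3, y = 6 + (-1) = 5 — confirmed correct.
Step 4: x = -3 + (9) = 6, y = 5 + (-8) = -3 — exactly as logged.
Step 5: x = 6 + (5) = 11, y = -3 + (8) = 5 — consistent with the transcript.
Step 6: x = 11 + (-2) = 9, y = 5 + (-3) = 2 — in agreement.
Step 7: x = 9 + (-4) = 5, y = 2 + (0) = 2 — confirmed correct.
Step 8: x = 5 + (-3) = 2, y = 2 + (0) = 2 — no discrepancy.
Step 9: x = 2 + (9) = 11, y = 2 + (-7) = -5 — no discrepancy.
Step 10: x = 11 + (8) = 19, y = -5 + (-3) = -8 — verified.
The recomputation confirms every line.

no error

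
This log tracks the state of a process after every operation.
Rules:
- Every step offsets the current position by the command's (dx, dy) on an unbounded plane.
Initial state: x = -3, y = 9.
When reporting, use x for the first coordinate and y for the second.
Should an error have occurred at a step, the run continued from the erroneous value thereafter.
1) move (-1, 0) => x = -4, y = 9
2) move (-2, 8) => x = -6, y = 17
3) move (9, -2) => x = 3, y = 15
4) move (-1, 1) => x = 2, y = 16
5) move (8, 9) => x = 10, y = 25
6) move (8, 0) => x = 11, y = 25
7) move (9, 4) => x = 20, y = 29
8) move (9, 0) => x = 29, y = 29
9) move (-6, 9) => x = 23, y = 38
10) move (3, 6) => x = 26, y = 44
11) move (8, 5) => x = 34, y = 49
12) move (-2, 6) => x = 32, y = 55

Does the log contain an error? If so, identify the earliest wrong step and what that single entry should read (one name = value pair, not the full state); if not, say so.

step 6, x = 18

1. x = -3 + (-1) = -4, y = 9 + (0) = 9 (confirmed correct)
2. x = -4 + (-2) = -6, y = 9 + (8) = 17 (exactly as logged)
3. x = -6 + (9) = 3, y = 17 + (-2) = 15 (confirmed correct)
4. x = 3 + (-1) = 2, y = 15 + (1) = 16 (consistent with the log)
5. x = 2 + (8) = 10, y = 16 + (9) = 25 (consistent with the log)
6. x = 10 + (8) = 18, y = 25 + (0) = 25 (not what was recorded)
So the first discrepancy is step 6, where the right value is x = 18.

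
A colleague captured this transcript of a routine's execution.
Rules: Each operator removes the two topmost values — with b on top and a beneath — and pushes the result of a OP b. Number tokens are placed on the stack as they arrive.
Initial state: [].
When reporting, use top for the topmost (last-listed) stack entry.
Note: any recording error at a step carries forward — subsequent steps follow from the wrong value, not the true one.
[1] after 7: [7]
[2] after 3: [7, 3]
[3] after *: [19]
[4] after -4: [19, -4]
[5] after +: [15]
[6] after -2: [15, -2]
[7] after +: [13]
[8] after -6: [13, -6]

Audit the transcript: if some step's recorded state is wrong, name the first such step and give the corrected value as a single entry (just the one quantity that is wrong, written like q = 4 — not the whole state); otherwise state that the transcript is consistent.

step 3, top = 21

Step 1: push 7: top = 7 — verified.
Step 2: push 3: top = 3 — agrees with the transcript.
Step 3: 7 * 3 = 21 — not what was recorded.
First incorrect step: 3; the correct value is top = 21.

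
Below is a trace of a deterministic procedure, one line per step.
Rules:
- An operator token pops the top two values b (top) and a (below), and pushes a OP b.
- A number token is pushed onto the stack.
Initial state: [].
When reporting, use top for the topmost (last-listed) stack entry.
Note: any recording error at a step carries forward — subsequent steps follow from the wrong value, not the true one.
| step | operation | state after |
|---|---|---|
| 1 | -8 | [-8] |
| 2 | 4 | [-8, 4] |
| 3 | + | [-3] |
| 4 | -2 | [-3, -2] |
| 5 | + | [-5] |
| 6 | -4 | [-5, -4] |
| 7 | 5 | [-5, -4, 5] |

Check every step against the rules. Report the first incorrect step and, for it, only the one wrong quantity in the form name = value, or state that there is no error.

Recomputing the run from the initial state:
step 1: [-8]
step 2: [-8, 4]
step 3: [-4]
step 4: [-4, -2]
step 5: [-6]
step 6: [-6, -4]
step 7: [-6, -4, 5]
The first disagreement with the trace is at step 3, where the value should be top = -4.

step 3, top = -4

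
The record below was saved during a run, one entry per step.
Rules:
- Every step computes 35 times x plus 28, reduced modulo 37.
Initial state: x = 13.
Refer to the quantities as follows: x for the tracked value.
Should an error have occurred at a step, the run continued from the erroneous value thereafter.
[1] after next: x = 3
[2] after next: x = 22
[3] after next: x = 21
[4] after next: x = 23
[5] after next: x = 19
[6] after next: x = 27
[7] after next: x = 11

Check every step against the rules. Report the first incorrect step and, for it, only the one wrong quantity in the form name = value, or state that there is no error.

step 1, x = 2

Recomputing the run from the initial state:
step 1: x = 2
step 2: x = 24
step 3: x = 17
step 4: x = 31
step 5: x = 3
step 6: x = 22
step 7: x = 21
The first disagreement with the record is at step 1, where the value should be x = 2.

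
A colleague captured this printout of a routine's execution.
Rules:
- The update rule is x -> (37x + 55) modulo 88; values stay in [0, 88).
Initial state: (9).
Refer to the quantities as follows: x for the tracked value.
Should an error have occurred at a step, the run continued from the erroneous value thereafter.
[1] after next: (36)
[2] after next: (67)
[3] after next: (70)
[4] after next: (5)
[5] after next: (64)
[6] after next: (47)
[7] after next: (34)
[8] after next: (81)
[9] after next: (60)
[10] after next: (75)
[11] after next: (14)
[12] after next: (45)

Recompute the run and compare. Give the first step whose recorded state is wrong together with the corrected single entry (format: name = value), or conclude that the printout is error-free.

no error

step 1: x = (37*9 + 55) mod 88 = 36 -> in agreement
step 2: x = (37*36 + 55) mod 88 = 67 -> same as recorded
step 3: x = (37*67 + 55) mod 88 = 70 -> checks out
step 4: x = (37*70 + 55) mod 88 = 5 -> same as recorded
step 5: x = (37*5 + 55) mod 88 = 64 -> checks out
step 6: x = (37*64 + 55) mod 88 = 47 -> agrees with the printout
step 7: x = (37*47 + 55) mod 88 = 34 -> agrees with the printout
step 8: x = (37*34 + 55) mod 88 = 81 -> matches
step 9: x = (37*81 + 55) mod 88 = 60 -> agrees with the printout
step 10: x = (37*60 + 55) mod 88 = 75 -> confirmed correct
step 11: x = (37*75 + 55) mod 88 = 14 -> no discrepancy
step 12: x = (37*14 + 55) mod 88 = 45 -> matches
Each recorded entry agrees with the recomputation.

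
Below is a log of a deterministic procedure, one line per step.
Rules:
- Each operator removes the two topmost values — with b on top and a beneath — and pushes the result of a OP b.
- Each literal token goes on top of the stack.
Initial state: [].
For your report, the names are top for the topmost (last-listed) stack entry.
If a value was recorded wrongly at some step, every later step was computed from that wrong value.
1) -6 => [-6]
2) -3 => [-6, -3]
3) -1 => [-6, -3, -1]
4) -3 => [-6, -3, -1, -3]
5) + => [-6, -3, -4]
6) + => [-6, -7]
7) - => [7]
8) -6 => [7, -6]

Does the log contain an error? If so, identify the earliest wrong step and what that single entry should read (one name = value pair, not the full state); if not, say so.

Recomputing the run from the initial state:
step 1: [-6]
step 2: [-6, -3]
step 3: [-6, -3, -1]
step 4: [-6, -3, -1, -3]
step 5: [-6, -3, -4]
step 6: [-6, -7]
step 7: [1]
step 8: [1, -6]
The first disagreement with the log is at step 7, where the value should be top = 1.

step 7, top = 1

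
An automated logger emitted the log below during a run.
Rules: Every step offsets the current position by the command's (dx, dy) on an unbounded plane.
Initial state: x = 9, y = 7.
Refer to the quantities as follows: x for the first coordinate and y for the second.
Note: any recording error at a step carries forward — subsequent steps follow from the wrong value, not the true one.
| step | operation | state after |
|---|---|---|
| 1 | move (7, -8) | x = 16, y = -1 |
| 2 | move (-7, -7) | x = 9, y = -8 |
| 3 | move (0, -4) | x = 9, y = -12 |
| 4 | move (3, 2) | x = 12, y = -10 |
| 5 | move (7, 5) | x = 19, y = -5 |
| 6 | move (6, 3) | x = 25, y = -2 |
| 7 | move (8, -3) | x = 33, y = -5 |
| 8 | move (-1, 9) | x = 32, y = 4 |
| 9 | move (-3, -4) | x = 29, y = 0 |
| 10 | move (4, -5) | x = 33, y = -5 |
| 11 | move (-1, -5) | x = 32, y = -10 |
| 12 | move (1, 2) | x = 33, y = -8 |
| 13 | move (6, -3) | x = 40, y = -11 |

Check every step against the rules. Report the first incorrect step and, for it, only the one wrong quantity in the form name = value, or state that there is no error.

Step 1: x = 9 + (7) = 16, y = 7 + (-8) = -1 — consistent with the log.
Step 2: x = 16 + (-7) = 9, y = -1 + (-7) = -8 — no discrepancy.
Step 3: x = 9 + (0) = 9, y = -8 + (-4) = -12 — matches.
Step 4: x = 9 + (3) = 12, y = -12 + (2) = -10 — checks out.
Step 5: x = 12 + (7) = 19, y = -10 + (5) = -5 — verified.
Step 6: x = 19 + (6) = 25, y = -5 + (3) = -2 — no discrepancy.
Step 7: x = 25 + (8) = 33, y = -2 + (-3) = -5 — consistent with the log.
Step 8: x = 33 + (-1) = 32, y = -5 + (9) = 4 — same as recorded.
Step 9: x = 32 + (-3) = 29, y = 4 + (-4) = 0 — matches.
Step 10: x = 29 + (4) = 33, y = 0 + (-5) = -5 — confirmed correct.
Step 11: x = 33 + (-1) = 32, y = -5 + (-5) = -10 — exactly as logged.
Step 12: x = 32 + (1) = 33, y = -10 + (2) = -8 — agrees with the log.
Step 13: x = 33 + (6) = 39, y = -8 + (-3) = -11 — the entry is off here.
That makes step 13 the first incorrect line — x = 39 is what it should show.

step 13, x = 39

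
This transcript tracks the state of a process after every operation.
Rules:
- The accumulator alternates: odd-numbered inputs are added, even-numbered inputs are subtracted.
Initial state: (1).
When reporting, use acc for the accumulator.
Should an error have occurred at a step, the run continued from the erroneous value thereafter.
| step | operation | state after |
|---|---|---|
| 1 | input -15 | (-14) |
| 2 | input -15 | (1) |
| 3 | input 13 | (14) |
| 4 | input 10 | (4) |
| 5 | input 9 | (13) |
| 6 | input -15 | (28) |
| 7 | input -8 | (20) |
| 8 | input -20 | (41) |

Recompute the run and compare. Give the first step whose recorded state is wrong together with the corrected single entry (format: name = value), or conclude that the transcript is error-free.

step 8, acc = 40

1. acc = 1 + -15 = -14 (same as recorded)
2. acc = -14 - -15 = 1 (agrees with the transcript)
3. acc = 1 + 13 = 14 (matches)
4. acc = 14 - 10 = 4 (in agreement)
5. acc = 4 + 9 = 13 (consistent with the transcript)
6. acc = 13 - -15 = 28 (same as recorded)
7. acc = 28 + -8 = 20 (no discrepancy)
8. acc = 20 - -20 = 40 (this is not what the transcript shows)
First deviation found at step 8; the corrected entry is acc = 40.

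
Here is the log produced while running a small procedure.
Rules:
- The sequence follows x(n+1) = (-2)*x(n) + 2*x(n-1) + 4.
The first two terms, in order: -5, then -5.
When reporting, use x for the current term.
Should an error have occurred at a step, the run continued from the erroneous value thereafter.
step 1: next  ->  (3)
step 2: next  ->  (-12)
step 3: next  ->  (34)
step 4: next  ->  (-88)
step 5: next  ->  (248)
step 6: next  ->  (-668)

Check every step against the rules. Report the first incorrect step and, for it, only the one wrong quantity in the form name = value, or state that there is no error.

step 1, x = 4

1. x = -2*(-5) + (2)*(-5) + (4) = 4 (first mismatch against the log)
The earliest wrong entry is at step 1: it should read x = 4.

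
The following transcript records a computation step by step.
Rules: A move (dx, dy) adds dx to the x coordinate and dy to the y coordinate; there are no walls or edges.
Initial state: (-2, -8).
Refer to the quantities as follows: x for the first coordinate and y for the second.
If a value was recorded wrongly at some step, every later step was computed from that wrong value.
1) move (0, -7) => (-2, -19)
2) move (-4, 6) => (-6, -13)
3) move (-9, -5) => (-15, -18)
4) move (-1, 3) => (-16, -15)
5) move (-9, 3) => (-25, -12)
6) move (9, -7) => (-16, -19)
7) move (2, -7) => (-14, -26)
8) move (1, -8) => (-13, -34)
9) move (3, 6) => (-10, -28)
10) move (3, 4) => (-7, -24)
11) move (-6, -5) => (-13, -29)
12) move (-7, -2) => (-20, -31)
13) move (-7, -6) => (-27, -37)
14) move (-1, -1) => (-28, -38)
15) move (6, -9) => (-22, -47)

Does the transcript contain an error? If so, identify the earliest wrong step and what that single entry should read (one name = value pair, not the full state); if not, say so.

step 1, y = -15

step 1: x = -2 + (0) = -2, y = -8 + (-7) = -15 -> first mismatch against the transcript
Conclusion: step 1 carries the first error; the entry should be y = -15.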